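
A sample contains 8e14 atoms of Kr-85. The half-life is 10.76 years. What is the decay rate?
A = λN = 5.154e13 decays/year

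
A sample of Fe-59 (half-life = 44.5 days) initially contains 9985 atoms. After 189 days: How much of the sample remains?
N = N₀(1/2)^(t/t½) = 525.8 atoms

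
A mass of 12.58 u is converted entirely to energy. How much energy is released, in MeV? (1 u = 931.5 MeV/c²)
E = mc² = 11720 MeV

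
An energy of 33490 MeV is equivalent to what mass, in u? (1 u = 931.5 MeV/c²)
m = E/c² = 35.95 u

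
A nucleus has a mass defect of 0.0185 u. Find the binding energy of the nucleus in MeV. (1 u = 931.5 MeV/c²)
B.E. = Δm × 931.5 = 17.23 MeV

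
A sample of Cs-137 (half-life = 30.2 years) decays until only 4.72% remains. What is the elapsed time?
t = t½ × log₂(N₀/N) = 133 years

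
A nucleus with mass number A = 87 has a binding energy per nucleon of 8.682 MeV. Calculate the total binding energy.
B.E. = 8.682 × 87 = 755.3 MeV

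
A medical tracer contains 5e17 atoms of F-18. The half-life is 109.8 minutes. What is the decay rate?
A = λN = 3.156e15 decays/minute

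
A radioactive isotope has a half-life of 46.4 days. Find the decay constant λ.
λ = ln(2)/t½ = 0.01494 day⁻¹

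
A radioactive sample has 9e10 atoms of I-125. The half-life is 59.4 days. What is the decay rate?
A = λN = 1.05e9 decays/day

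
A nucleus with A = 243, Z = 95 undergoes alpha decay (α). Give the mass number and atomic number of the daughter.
Daughter: A = 239, Z = 93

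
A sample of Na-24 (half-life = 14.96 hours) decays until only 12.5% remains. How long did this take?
t = t½ × log₂(N₀/N) = 44.88 hours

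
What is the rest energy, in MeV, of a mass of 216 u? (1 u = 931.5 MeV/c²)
E = mc² = 2.012e5 MeV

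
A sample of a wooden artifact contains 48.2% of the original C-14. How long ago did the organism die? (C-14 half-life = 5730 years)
Age = t½ × log₂(1/ratio) = 6033 years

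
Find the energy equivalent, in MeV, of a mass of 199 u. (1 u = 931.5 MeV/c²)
E = mc² = 1.854e5 MeV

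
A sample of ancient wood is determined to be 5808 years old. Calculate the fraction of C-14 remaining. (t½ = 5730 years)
N/N₀ = (1/2)^(t/t½) = 0.4953 = 49.5%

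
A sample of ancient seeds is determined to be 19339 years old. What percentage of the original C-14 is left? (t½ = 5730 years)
N/N₀ = (1/2)^(t/t½) = 0.09639 = 9.64%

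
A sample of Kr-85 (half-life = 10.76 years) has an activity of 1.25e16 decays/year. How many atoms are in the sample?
N = A/λ = 1.94e17 atoms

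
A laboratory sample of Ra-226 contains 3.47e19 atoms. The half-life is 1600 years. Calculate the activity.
A = λN = 1.503e16 decays/year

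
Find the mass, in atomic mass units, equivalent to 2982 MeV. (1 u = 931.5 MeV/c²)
m = E/c² = 3.201 u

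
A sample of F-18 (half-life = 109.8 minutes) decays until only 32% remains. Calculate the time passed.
t = t½ × log₂(N₀/N) = 180.5 minutes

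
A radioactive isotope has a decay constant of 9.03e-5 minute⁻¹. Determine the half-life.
t½ = ln(2)/λ = 7676 minutes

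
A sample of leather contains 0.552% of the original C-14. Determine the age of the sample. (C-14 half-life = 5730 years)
Age = t½ × log₂(1/ratio) = 42980 years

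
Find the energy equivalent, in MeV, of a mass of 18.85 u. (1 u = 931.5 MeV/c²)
E = mc² = 17560 MeV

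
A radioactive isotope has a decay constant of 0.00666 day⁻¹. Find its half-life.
t½ = ln(2)/λ = 104.1 days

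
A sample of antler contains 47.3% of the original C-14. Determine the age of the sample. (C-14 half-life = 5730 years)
Age = t½ × log₂(1/ratio) = 6189 years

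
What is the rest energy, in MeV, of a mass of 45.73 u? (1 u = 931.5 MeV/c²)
E = mc² = 42600 MeV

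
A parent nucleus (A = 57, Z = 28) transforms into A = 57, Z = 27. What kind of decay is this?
ΔA = 0, ΔZ = -1 ⇒ beta-plus decay (β⁺) or electron capture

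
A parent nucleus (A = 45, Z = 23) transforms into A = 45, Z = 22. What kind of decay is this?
ΔA = 0, ΔZ = -1 ⇒ beta-plus decay (β⁺) or electron capture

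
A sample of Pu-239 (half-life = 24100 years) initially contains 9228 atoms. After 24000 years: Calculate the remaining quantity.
N = N₀(1/2)^(t/t½) = 4627 atoms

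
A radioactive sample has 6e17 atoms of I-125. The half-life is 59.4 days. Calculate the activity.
A = λN = 7.001e15 decays/day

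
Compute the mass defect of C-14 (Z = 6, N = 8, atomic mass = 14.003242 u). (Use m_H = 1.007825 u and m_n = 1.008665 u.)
Δm = Z·m_H + N·m_n − M = 0.113 u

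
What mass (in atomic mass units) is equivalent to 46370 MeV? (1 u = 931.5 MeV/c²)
m = E/c² = 49.78 u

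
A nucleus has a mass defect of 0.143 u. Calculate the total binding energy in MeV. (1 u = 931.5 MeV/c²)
B.E. = Δm × 931.5 = 133.2 MeV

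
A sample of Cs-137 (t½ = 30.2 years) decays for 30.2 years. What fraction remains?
N/N₀ = (1/2)^(t/t½) = 0.5 = 50%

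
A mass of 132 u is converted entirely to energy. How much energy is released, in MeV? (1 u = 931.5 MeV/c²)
E = mc² = 1.23e5 MeV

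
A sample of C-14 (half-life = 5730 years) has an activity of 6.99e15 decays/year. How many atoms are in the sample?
N = A/λ = 5.778e19 atoms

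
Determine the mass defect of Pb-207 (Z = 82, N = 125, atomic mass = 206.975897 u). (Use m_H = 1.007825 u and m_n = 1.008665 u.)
Δm = Z·m_H + N·m_n − M = 1.749 u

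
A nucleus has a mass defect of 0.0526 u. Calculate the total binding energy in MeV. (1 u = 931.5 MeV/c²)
B.E. = Δm × 931.5 = 49 MeV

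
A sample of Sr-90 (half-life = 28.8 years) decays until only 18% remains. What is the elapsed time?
t = t½ × log₂(N₀/N) = 71.25 years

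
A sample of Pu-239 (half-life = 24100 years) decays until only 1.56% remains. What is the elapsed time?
t = t½ × log₂(N₀/N) = 1.447e5 years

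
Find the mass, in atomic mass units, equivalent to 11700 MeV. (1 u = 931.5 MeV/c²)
m = E/c² = 12.56 u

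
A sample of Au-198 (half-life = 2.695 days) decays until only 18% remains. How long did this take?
t = t½ × log₂(N₀/N) = 6.667 days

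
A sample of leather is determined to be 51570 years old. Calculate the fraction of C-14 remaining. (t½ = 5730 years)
N/N₀ = (1/2)^(t/t½) = 0.001953 = 0.195%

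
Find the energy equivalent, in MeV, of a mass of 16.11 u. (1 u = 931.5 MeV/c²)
E = mc² = 15010 MeV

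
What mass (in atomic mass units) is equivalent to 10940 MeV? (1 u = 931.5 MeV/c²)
m = E/c² = 11.74 u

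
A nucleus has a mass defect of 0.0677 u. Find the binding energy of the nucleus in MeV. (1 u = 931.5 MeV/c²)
B.E. = Δm × 931.5 = 63.06 MeV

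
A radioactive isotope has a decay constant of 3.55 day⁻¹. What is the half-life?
t½ = ln(2)/λ = 0.1953 days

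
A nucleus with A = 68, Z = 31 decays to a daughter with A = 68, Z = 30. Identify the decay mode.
ΔA = 0, ΔZ = -1 ⇒ beta-plus decay (β⁺) or electron capture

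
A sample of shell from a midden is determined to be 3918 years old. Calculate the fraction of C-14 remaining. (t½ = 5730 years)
N/N₀ = (1/2)^(t/t½) = 0.6225 = 62.3%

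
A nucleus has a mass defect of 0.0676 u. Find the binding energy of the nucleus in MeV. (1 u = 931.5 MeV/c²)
B.E. = Δm × 931.5 = 62.97 MeV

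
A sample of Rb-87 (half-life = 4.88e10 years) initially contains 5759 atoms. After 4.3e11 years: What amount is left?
N = N₀(1/2)^(t/t½) = 12.82 atoms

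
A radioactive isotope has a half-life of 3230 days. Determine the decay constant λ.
λ = ln(2)/t½ = 2.146e-4 day⁻¹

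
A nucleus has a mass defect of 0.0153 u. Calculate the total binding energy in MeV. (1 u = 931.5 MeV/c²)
B.E. = Δm × 931.5 = 14.25 MeV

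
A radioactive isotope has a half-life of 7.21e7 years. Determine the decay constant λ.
λ = ln(2)/t½ = 9.614e-9 year⁻¹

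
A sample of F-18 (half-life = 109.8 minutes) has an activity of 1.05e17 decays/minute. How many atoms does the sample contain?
N = A/λ = 1.663e19 atoms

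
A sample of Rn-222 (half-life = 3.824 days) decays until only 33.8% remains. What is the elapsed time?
t = t½ × log₂(N₀/N) = 5.984 days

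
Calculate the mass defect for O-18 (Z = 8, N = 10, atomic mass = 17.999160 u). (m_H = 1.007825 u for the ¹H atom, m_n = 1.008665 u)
Δm = Z·m_H + N·m_n − M = 0.1501 u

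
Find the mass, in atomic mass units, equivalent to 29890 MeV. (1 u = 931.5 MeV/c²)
m = E/c² = 32.09 u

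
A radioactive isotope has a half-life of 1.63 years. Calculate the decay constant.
λ = ln(2)/t½ = 0.4252 year⁻¹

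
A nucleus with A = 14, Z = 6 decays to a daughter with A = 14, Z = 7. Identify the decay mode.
ΔA = 0, ΔZ = +1 ⇒ beta-minus decay (β⁻)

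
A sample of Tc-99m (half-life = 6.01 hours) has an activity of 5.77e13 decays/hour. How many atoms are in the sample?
N = A/λ = 5.003e14 atoms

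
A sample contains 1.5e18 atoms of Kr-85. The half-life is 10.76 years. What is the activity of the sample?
A = λN = 9.663e16 decays/year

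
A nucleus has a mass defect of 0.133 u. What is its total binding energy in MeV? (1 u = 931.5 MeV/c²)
B.E. = Δm × 931.5 = 123.9 MeV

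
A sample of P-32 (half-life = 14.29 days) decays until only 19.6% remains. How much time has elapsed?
t = t½ × log₂(N₀/N) = 33.6 days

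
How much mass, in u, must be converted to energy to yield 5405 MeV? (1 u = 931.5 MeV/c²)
m = E/c² = 5.802 u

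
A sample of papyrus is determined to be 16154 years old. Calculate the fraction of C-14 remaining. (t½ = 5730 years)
N/N₀ = (1/2)^(t/t½) = 0.1417 = 14.2%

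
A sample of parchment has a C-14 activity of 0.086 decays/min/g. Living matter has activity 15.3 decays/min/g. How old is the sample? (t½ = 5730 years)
Age = t½ × log₂(A₀/A) = 42830 years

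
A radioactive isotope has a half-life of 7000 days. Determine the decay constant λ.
λ = ln(2)/t½ = 9.902e-5 day⁻¹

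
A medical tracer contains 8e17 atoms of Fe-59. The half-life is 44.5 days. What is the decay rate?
A = λN = 1.246e16 decays/day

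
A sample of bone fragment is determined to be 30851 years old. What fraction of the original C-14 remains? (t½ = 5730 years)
N/N₀ = (1/2)^(t/t½) = 0.02395 = 2.39%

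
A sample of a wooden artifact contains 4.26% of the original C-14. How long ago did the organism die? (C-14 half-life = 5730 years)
Age = t½ × log₂(1/ratio) = 26090 years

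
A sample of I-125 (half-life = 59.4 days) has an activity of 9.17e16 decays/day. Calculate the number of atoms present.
N = A/λ = 7.858e18 atoms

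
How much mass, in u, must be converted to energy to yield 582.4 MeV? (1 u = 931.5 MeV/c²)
m = E/c² = 0.6252 u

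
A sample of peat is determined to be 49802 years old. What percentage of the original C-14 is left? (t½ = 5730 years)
N/N₀ = (1/2)^(t/t½) = 0.002419 = 0.242%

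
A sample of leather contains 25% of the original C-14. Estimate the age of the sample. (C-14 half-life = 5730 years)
Age = t½ × log₂(1/ratio) = 11460 years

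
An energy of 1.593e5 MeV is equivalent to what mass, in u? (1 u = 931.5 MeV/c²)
m = E/c² = 171 u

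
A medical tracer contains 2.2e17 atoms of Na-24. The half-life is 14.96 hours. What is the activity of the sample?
A = λN = 1.019e16 decays/hour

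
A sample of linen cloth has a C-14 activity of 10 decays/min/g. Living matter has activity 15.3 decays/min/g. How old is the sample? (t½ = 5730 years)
Age = t½ × log₂(A₀/A) = 3516 years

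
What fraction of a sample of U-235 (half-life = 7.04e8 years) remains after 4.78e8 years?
N/N₀ = (1/2)^(t/t½) = 0.6246 = 62.5%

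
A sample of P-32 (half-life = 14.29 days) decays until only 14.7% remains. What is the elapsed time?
t = t½ × log₂(N₀/N) = 39.53 days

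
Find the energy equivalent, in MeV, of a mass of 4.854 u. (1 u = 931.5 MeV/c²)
E = mc² = 4522 MeV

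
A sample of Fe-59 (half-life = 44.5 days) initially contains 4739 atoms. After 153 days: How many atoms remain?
N = N₀(1/2)^(t/t½) = 437.2 atoms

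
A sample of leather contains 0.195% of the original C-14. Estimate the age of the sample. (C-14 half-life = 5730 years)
Age = t½ × log₂(1/ratio) = 51580 years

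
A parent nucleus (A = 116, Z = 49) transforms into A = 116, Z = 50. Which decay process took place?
ΔA = 0, ΔZ = +1 ⇒ beta-minus decay (β⁻)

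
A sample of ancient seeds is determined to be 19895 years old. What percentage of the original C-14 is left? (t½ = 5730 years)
N/N₀ = (1/2)^(t/t½) = 0.09012 = 9.01%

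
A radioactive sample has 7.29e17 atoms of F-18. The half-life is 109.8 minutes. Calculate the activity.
A = λN = 4.602e15 decays/minute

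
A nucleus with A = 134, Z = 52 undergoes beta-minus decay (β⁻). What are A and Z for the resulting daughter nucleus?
Daughter: A = 134, Z = 53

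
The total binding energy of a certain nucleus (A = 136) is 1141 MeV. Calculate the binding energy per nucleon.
B.E./A = 1141/136 = 8.39 MeV/nucleon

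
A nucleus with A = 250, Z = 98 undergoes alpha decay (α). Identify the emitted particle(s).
α particle = ⁴₂He (2 protons + 2 neutrons)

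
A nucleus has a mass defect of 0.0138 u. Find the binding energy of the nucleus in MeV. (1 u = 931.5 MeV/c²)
B.E. = Δm × 931.5 = 12.85 MeV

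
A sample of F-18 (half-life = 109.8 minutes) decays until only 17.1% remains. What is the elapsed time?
t = t½ × log₂(N₀/N) = 279.8 minutes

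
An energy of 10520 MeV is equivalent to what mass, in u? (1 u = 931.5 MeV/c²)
m = E/c² = 11.29 u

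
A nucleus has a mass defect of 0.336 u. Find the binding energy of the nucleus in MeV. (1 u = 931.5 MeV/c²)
B.E. = Δm × 931.5 = 313 MeV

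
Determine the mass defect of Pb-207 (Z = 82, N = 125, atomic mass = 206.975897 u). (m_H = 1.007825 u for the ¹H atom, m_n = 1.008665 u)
Δm = Z·m_H + N·m_n − M = 1.749 u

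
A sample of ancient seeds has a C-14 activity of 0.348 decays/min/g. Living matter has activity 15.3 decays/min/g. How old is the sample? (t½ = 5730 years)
Age = t½ × log₂(A₀/A) = 31280 years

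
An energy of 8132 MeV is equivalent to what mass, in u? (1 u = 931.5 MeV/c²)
m = E/c² = 8.73 u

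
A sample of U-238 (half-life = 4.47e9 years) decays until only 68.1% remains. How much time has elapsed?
t = t½ × log₂(N₀/N) = 2.478e9 years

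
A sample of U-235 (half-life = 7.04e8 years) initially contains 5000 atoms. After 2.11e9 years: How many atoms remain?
N = N₀(1/2)^(t/t½) = 626.2 atoms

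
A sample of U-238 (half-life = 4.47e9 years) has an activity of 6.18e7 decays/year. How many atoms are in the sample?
N = A/λ = 3.985e17 atoms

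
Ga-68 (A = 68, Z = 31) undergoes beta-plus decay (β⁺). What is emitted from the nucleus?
β⁺: positron (e⁺) + neutrino (νₑ)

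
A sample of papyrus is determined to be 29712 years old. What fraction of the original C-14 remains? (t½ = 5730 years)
N/N₀ = (1/2)^(t/t½) = 0.02748 = 2.75%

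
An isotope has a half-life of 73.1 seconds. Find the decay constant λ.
λ = ln(2)/t½ = 0.009482 second⁻¹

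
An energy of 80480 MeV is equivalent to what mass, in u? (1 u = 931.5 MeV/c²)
m = E/c² = 86.4 u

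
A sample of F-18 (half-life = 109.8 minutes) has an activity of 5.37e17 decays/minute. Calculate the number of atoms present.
N = A/λ = 8.507e19 atoms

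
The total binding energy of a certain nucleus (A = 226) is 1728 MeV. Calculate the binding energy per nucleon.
B.E./A = 1728/226 = 7.646 MeV/nucleon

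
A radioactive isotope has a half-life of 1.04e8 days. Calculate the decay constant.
λ = ln(2)/t½ = 6.665e-9 day⁻¹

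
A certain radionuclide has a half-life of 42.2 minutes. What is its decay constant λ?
λ = ln(2)/t½ = 0.01643 minute⁻¹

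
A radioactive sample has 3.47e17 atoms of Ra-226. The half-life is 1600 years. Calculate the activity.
A = λN = 1.503e14 decays/year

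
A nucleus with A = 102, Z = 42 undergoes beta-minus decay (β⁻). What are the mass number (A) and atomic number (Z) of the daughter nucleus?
Daughter: A = 102, Z = 43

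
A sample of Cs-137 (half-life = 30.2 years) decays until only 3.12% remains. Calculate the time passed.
t = t½ × log₂(N₀/N) = 151.1 years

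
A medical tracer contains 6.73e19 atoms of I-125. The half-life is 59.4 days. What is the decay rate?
A = λN = 7.853e17 decays/day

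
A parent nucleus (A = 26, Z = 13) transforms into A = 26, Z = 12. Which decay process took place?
ΔA = 0, ΔZ = -1 ⇒ beta-plus decay (β⁺) or electron capture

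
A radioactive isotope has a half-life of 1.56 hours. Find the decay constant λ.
λ = ln(2)/t½ = 0.4443 hour⁻¹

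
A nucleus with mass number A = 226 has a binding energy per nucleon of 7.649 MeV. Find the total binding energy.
B.E. = 7.649 × 226 = 1729 MeV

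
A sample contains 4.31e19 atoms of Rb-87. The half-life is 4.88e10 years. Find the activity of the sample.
A = λN = 6.122e8 decays/year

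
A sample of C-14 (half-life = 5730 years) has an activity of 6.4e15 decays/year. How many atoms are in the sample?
N = A/λ = 5.291e19 atoms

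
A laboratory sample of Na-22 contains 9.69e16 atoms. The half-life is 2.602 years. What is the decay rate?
A = λN = 2.581e16 decays/year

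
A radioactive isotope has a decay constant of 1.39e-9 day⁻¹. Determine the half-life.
t½ = ln(2)/λ = 4.987e8 days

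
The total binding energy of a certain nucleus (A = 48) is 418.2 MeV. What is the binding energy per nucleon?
B.E./A = 418.2/48 = 8.713 MeV/nucleon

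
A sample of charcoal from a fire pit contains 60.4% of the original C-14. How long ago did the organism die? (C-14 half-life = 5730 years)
Age = t½ × log₂(1/ratio) = 4168 years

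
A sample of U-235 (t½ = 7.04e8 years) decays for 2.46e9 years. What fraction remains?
N/N₀ = (1/2)^(t/t½) = 0.08874 = 8.87%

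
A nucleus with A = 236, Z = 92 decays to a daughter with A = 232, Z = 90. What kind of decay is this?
ΔA = -4, ΔZ = -2 ⇒ alpha decay (α)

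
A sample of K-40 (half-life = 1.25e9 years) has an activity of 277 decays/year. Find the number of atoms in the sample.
N = A/λ = 4.995e11 atoms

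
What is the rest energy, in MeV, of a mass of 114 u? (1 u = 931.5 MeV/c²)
E = mc² = 1.062e5 MeV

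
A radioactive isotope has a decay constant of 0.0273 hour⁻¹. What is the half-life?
t½ = ln(2)/λ = 25.39 hours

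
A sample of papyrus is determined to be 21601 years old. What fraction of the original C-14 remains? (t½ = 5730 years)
N/N₀ = (1/2)^(t/t½) = 0.07331 = 7.33%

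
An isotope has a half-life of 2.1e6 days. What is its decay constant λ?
λ = ln(2)/t½ = 3.301e-7 day⁻¹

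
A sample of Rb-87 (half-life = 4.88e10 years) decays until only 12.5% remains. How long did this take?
t = t½ × log₂(N₀/N) = 1.464e11 years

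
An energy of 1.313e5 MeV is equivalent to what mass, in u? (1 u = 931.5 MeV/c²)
m = E/c² = 141 u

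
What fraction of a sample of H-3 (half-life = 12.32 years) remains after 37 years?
N/N₀ = (1/2)^(t/t½) = 0.1247 = 12.5%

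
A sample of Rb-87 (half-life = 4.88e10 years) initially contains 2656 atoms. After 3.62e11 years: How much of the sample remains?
N = N₀(1/2)^(t/t½) = 15.53 atoms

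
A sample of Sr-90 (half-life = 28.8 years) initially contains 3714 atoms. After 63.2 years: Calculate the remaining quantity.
N = N₀(1/2)^(t/t½) = 811.4 atoms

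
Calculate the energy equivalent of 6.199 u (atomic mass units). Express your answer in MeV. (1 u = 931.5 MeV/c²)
E = mc² = 5774 MeV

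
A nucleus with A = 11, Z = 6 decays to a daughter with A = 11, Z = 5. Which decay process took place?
ΔA = 0, ΔZ = -1 ⇒ beta-plus decay (β⁺) or electron capture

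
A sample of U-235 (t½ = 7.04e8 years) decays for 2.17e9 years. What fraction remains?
N/N₀ = (1/2)^(t/t½) = 0.1181 = 11.8%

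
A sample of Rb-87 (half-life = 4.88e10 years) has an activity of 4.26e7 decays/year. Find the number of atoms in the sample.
N = A/λ = 2.999e18 atoms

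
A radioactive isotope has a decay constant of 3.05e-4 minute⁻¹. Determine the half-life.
t½ = ln(2)/λ = 2273 minutes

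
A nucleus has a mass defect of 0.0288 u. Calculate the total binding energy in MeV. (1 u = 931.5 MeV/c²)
B.E. = Δm × 931.5 = 26.83 MeV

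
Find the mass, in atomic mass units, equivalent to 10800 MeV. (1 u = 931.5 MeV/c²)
m = E/c² = 11.59 u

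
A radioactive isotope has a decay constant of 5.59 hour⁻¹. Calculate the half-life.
t½ = ln(2)/λ = 0.124 hours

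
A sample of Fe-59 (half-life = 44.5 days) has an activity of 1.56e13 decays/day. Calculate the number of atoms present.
N = A/λ = 1.002e15 atoms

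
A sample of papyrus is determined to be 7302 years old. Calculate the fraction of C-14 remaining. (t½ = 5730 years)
N/N₀ = (1/2)^(t/t½) = 0.4134 = 41.3%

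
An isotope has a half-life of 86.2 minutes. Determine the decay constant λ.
λ = ln(2)/t½ = 0.008041 minute⁻¹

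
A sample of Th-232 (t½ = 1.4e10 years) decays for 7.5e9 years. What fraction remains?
N/N₀ = (1/2)^(t/t½) = 0.6898 = 69%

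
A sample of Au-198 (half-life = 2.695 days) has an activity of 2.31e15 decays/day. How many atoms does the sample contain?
N = A/λ = 8.981e15 atoms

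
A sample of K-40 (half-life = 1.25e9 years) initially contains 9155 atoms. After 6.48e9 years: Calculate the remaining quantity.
N = N₀(1/2)^(t/t½) = 251.8 atoms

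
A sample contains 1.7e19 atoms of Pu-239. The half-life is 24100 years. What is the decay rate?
A = λN = 4.889e14 decays/year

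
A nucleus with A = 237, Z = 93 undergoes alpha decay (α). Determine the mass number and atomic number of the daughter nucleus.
Daughter: A = 233, Z = 91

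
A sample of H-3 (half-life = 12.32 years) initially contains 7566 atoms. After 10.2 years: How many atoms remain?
N = N₀(1/2)^(t/t½) = 4262 atoms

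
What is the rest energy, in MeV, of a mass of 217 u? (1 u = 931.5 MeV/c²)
E = mc² = 2.021e5 MeV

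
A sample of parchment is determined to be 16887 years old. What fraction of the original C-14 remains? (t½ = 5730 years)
N/N₀ = (1/2)^(t/t½) = 0.1297 = 13%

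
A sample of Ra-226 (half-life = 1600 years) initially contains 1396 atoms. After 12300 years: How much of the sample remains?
N = N₀(1/2)^(t/t½) = 6.772 atoms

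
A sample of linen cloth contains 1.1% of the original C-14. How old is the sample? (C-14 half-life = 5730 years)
Age = t½ × log₂(1/ratio) = 37280 years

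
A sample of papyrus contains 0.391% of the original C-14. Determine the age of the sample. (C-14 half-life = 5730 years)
Age = t½ × log₂(1/ratio) = 45830 years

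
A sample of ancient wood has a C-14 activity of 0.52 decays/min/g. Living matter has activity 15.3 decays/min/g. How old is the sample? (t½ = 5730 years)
Age = t½ × log₂(A₀/A) = 27960 years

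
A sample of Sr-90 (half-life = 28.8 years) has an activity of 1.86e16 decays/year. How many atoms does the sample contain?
N = A/λ = 7.728e17 atoms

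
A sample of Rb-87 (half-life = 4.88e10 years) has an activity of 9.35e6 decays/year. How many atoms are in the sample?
N = A/λ = 6.583e17 atoms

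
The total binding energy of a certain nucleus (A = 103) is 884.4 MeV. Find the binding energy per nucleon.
B.E./A = 884.4/103 = 8.586 MeV/nucleon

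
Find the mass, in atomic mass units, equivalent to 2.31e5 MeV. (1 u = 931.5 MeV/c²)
m = E/c² = 248 u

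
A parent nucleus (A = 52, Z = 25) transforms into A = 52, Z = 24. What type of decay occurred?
ΔA = 0, ΔZ = -1 ⇒ beta-plus decay (β⁺) or electron capture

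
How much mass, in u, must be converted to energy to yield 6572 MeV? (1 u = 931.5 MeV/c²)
m = E/c² = 7.055 u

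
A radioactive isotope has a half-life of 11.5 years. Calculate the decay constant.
λ = ln(2)/t½ = 0.06027 year⁻¹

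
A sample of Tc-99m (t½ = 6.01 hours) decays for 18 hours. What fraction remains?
N/N₀ = (1/2)^(t/t½) = 0.1254 = 12.5%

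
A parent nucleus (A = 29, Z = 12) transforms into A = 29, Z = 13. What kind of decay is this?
ΔA = 0, ΔZ = +1 ⇒ beta-minus decay (β⁻)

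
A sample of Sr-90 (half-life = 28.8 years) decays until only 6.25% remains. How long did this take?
t = t½ × log₂(N₀/N) = 115.2 years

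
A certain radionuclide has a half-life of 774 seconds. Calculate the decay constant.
λ = ln(2)/t½ = 8.955e-4 second⁻¹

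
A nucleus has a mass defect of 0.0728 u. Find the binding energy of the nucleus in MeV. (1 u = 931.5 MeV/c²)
B.E. = Δm × 931.5 = 67.81 MeV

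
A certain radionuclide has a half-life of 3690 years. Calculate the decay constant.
λ = ln(2)/t½ = 1.878e-4 year⁻¹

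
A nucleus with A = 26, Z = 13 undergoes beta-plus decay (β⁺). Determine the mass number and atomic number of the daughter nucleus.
Daughter: A = 26, Z = 12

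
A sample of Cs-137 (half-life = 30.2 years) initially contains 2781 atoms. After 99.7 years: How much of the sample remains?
N = N₀(1/2)^(t/t½) = 282.1 atoms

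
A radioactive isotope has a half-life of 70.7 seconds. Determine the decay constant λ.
λ = ln(2)/t½ = 0.009804 second⁻¹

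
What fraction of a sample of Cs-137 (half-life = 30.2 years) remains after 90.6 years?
N/N₀ = (1/2)^(t/t½) = 0.125 = 12.5%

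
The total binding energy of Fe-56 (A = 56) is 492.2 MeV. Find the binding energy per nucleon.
B.E./A = 492.2/56 = 8.789 MeV/nucleon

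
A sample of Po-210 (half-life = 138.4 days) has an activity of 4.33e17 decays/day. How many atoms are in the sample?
N = A/λ = 8.646e19 atoms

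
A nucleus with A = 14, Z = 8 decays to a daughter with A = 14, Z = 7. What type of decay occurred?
ΔA = 0, ΔZ = -1 ⇒ beta-plus decay (β⁺) or electron capture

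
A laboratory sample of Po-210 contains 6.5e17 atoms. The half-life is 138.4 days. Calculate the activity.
A = λN = 3.255e15 decays/day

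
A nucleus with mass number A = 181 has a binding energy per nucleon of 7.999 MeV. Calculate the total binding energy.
B.E. = 7.999 × 181 = 1448 MeV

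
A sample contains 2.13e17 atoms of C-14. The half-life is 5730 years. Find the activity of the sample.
A = λN = 2.577e13 decays/year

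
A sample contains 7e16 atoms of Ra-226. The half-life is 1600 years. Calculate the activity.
A = λN = 3.033e13 decays/year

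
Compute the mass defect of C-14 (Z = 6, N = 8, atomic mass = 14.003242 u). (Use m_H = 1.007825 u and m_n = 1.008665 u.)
Δm = Z·m_H + N·m_n − M = 0.113 u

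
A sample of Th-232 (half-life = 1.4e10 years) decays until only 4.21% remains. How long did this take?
t = t½ × log₂(N₀/N) = 6.398e10 years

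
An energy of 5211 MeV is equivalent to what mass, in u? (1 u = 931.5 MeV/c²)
m = E/c² = 5.594 u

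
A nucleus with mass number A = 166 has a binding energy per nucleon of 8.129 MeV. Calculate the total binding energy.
B.E. = 8.129 × 166 = 1349 MeV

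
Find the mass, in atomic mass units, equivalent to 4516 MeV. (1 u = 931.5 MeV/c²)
m = E/c² = 4.848 u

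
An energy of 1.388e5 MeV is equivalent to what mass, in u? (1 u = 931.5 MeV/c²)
m = E/c² = 149 u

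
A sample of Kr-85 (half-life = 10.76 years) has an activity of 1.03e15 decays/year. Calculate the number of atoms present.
N = A/λ = 1.599e16 atoms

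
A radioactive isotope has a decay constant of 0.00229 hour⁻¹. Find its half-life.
t½ = ln(2)/λ = 302.7 hours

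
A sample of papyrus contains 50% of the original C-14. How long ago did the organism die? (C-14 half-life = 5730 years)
Age = t½ × log₂(1/ratio) = 5730 years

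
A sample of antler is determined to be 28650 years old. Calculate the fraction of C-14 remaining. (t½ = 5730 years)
N/N₀ = (1/2)^(t/t½) = 0.03125 = 3.12%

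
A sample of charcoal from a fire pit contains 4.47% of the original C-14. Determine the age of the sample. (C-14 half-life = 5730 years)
Age = t½ × log₂(1/ratio) = 25690 years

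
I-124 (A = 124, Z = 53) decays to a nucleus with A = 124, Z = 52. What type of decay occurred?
ΔA = 0, ΔZ = -1 ⇒ beta-plus decay (β⁺) or electron capture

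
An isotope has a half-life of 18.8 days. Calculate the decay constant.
λ = ln(2)/t½ = 0.03687 day⁻¹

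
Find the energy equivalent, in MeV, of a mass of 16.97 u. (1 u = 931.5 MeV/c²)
E = mc² = 15810 MeV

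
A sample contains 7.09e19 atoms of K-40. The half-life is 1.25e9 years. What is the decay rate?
A = λN = 3.932e10 decays/year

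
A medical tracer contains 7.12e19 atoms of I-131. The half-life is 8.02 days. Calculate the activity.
A = λN = 6.154e18 decays/day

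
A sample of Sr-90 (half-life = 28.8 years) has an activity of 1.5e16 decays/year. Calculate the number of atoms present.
N = A/λ = 6.232e17 atoms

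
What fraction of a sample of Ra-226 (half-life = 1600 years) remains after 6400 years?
N/N₀ = (1/2)^(t/t½) = 0.0625 = 6.25%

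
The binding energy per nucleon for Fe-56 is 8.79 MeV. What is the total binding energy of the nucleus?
B.E. = 8.79 × 56 = 492.2 MeV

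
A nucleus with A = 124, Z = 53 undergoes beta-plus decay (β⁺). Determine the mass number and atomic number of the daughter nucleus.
Daughter: A = 124, Z = 52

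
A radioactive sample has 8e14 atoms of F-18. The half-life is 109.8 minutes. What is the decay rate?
A = λN = 5.05e12 decays/minute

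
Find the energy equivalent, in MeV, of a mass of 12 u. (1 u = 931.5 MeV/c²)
E = mc² = 11180 MeV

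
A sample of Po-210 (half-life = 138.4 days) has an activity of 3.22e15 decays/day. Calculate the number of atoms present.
N = A/λ = 6.429e17 atoms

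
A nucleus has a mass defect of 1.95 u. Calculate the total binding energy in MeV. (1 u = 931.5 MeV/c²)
B.E. = Δm × 931.5 = 1816 MeV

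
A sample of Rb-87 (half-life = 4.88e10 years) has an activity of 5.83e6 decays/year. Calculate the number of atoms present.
N = A/λ = 4.105e17 atoms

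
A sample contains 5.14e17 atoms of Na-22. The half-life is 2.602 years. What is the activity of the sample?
A = λN = 1.369e17 decays/year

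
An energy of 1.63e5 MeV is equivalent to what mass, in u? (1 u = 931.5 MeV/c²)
m = E/c² = 175 u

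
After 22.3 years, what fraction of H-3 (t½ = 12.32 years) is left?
N/N₀ = (1/2)^(t/t½) = 0.2852 = 28.5%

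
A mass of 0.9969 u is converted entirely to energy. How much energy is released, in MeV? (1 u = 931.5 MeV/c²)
E = mc² = 928.6 MeV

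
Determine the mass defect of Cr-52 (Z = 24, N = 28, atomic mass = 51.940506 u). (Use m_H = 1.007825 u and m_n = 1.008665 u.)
Δm = Z·m_H + N·m_n − M = 0.4899 u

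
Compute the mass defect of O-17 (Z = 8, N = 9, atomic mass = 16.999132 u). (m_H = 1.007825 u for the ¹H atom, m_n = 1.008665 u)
Δm = Z·m_H + N·m_n − M = 0.1415 u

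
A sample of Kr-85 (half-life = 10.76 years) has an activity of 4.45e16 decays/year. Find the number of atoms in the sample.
N = A/λ = 6.908e17 atoms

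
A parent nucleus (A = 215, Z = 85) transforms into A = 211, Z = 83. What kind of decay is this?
ΔA = -4, ΔZ = -2 ⇒ alpha decay (α)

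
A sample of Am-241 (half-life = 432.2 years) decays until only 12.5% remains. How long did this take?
t = t½ × log₂(N₀/N) = 1297 years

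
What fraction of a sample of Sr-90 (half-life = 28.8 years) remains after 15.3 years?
N/N₀ = (1/2)^(t/t½) = 0.692 = 69.2%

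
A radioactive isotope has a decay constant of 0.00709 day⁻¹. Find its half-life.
t½ = ln(2)/λ = 97.76 days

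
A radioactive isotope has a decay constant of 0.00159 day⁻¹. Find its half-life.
t½ = ln(2)/λ = 435.9 days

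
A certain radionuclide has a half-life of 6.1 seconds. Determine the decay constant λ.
λ = ln(2)/t½ = 0.1136 second⁻¹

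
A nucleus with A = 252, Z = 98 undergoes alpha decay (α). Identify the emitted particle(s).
α particle = ⁴₂He (2 protons + 2 neutrons)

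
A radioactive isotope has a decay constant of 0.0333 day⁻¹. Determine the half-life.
t½ = ln(2)/λ = 20.82 days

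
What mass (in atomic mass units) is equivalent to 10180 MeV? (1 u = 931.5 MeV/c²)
m = E/c² = 10.93 u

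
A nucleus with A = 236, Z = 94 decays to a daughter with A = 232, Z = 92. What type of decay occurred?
ΔA = -4, ΔZ = -2 ⇒ alpha decay (α)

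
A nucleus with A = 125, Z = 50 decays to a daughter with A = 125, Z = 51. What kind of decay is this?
ΔA = 0, ΔZ = +1 ⇒ beta-minus decay (β⁻)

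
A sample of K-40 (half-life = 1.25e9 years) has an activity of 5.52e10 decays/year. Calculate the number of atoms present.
N = A/λ = 9.955e19 atoms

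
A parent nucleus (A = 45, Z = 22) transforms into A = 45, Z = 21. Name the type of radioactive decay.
ΔA = 0, ΔZ = -1 ⇒ beta-plus decay (β⁺) or electron capture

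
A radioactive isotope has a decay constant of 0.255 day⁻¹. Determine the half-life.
t½ = ln(2)/λ = 2.718 days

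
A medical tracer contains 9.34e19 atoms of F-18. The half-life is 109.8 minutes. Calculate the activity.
A = λN = 5.896e17 decays/minute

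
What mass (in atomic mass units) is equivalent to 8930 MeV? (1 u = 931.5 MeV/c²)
m = E/c² = 9.587 u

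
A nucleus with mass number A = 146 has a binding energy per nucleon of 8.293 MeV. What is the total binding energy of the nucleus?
B.E. = 8.293 × 146 = 1211 MeV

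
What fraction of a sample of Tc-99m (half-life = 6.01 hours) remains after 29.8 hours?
N/N₀ = (1/2)^(t/t½) = 0.03216 = 3.22%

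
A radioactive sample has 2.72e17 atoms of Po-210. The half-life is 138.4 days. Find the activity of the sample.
A = λN = 1.362e15 decays/day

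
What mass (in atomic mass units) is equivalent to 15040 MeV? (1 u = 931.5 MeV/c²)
m = E/c² = 16.15 u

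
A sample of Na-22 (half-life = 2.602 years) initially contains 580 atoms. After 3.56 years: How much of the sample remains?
N = N₀(1/2)^(t/t½) = 224.7 atoms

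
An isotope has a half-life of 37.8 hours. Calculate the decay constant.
λ = ln(2)/t½ = 0.01834 hour⁻¹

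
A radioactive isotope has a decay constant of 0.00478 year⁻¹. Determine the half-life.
t½ = ln(2)/λ = 145 years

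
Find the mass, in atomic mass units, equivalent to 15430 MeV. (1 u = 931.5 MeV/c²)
m = E/c² = 16.56 u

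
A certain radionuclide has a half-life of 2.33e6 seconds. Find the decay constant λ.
λ = ln(2)/t½ = 2.975e-7 second⁻¹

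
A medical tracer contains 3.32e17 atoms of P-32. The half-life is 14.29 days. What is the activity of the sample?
A = λN = 1.61e16 decays/day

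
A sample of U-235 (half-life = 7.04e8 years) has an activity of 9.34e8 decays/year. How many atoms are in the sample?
N = A/λ = 9.486e17 atoms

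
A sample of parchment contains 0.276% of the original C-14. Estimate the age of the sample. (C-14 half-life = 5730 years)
Age = t½ × log₂(1/ratio) = 48710 years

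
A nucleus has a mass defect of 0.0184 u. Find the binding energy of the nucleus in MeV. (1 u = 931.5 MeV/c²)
B.E. = Δm × 931.5 = 17.14 MeV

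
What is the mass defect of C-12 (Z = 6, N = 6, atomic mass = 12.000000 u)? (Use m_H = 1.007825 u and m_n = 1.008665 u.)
Δm = Z·m_H + N·m_n − M = 0.09894 u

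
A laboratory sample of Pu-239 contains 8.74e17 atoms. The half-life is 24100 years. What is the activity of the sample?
A = λN = 2.514e13 decays/year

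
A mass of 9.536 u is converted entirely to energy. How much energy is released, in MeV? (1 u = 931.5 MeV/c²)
E = mc² = 8883 MeV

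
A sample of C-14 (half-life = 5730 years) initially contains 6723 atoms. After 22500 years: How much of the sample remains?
N = N₀(1/2)^(t/t½) = 442.1 atoms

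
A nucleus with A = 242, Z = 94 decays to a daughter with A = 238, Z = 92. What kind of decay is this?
ΔA = -4, ΔZ = -2 ⇒ alpha decay (α)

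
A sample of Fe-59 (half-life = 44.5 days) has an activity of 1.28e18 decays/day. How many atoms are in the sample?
N = A/λ = 8.218e19 atoms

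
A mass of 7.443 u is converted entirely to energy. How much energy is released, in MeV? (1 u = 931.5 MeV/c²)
E = mc² = 6933 MeV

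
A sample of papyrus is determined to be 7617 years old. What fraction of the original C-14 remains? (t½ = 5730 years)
N/N₀ = (1/2)^(t/t½) = 0.398 = 39.8%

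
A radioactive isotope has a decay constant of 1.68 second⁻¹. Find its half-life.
t½ = ln(2)/λ = 0.4126 seconds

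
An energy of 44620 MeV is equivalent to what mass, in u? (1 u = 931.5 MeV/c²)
m = E/c² = 47.9 u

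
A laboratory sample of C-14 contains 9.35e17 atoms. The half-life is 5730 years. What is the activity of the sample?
A = λN = 1.131e14 decays/year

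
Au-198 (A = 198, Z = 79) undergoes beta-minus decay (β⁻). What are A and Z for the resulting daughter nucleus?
Daughter: A = 198, Z = 80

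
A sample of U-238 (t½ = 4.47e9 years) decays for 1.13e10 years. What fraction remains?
N/N₀ = (1/2)^(t/t½) = 0.1734 = 17.3%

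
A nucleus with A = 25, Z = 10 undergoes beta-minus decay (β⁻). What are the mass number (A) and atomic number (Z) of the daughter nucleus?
Daughter: A = 25, Z = 11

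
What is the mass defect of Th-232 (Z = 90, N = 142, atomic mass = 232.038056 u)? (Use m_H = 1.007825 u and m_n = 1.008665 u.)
Δm = Z·m_H + N·m_n − M = 1.897 u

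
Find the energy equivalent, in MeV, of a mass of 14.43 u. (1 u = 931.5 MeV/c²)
E = mc² = 13440 MeV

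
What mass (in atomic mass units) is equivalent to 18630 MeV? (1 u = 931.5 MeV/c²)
m = E/c² = 20 u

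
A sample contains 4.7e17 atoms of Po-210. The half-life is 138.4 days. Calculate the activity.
A = λN = 2.354e15 decays/day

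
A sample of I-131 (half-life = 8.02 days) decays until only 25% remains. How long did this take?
t = t½ × log₂(N₀/N) = 16.04 days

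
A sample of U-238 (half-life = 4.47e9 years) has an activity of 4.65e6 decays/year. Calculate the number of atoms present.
N = A/λ = 2.999e16 atoms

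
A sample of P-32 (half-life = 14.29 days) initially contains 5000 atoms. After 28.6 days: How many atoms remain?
N = N₀(1/2)^(t/t½) = 1249 atoms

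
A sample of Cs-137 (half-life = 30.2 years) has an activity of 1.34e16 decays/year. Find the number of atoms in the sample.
N = A/λ = 5.838e17 atoms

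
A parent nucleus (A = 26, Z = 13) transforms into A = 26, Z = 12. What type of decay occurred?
ΔA = 0, ΔZ = -1 ⇒ beta-plus decay (β⁺) or electron capture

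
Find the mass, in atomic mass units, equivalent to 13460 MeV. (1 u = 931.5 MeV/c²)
m = E/c² = 14.45 u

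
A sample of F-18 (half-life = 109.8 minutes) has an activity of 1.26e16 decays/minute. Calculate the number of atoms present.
N = A/λ = 1.996e18 atoms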